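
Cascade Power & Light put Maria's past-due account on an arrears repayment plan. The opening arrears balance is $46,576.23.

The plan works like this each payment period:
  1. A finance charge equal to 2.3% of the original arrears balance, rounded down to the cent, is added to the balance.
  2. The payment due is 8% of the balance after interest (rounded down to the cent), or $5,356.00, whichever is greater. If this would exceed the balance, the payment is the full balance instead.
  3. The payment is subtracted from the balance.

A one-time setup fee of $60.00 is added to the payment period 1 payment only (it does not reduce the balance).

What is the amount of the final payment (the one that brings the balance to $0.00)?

Payment period 1: $46,576.23 +$1,071.25 interest = $47,647.48; pay $5,356.00 (+ $60.00 fee) → $42,291.48
Payment period 2: $42,291.48 +$1,071.25 interest = $43,362.73; pay $5,356.00 → $38,006.73
Payment period 3: $38,006.73 +$1,071.25 interest = $39,077.98; pay $5,356.00 → $33,721.98
Payment period 4: $33,721.98 +$1,071.25 interest = $34,793.23; pay $5,356.00 → $29,437.23
Payment period 5: $29,437.23 +$1,071.25 interest = $30,508.48; pay $5,356.00 → $25,152.48
Payment period 6: $25,152.48 +$1,071.25 interest = $26,223.73; pay $5,356.00 → $20,867.73
Payment period 7: $20,867.73 +$1,071.25 interest = $21,938.98; pay $5,356.00 → $16,582.98
Payment period 8: $16,582.98 +$1,071.25 interest = $17,654.23; pay $5,356.00 → $12,298.23
Payment period 9: $12,298.23 +$1,071.25 interest = $13,369.48; pay $5,356.00 → $8,013.48
Payment period 10: $8,013.48 +$1,071.25 interest = $9,084.73; pay $5,356.00 → $3,728.73
Payment period 11: $3,728.73 +$1,071.25 interest = $4,799.98; pay $4,799.98 → $0.00

$4,799.98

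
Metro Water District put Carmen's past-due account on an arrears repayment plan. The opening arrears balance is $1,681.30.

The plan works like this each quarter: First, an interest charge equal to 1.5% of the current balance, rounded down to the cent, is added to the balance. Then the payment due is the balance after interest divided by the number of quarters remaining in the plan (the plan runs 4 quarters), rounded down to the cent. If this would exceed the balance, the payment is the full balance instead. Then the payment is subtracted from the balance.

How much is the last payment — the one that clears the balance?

$446.12

Quarter 1: opening $1,681.30; interest $25.21 → $1,706.51; payment $426.62; balance $1,279.89
Quarter 2: opening $1,279.89; interest $19.19 → $1,299.08; payment $433.02; balance $866.06
Quarter 3: opening $866.06; interest $12.99 → $879.05; payment $439.52; balance $439.53
Quarter 4: opening $439.53; interest $6.59 → $446.12; payment $446.12; balance $0.00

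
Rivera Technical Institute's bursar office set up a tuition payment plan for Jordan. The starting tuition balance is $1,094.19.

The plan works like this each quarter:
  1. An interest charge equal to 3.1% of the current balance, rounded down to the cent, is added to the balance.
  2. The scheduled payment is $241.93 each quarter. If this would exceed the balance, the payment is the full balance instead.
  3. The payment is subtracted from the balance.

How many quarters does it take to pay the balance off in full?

5

Quarter 1: opening $1,094.19; interest $33.91 → $1,128.10; payment $241.93; balance $886.17
Quarter 2: opening $886.17; interest $27.47 → $913.64; payment $241.93; balance $671.71
Quarter 3: opening $671.71; interest $20.82 → $692.53; payment $241.93; balance $450.60
Quarter 4: opening $450.60; interest $13.96 → $464.56; payment $241.93; balance $222.63
Quarter 5: opening $222.63; interest $6.90 → $229.53; payment $229.53; balance $0.00
Balance reaches $0.00 in quarter 5.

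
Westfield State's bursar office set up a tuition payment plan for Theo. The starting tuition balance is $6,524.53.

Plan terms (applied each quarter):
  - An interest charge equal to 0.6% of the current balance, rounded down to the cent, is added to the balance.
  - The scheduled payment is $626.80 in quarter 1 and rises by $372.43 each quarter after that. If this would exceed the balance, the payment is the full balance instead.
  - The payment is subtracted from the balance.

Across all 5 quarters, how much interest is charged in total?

$137.82

# | Opening | Interest | Payment | End bal
1 | $6,524.53 | $39.14 | $626.80 | $5,936.87
2 | $5,936.87 | $35.62 | $999.23 | $4,973.26
3 | $4,973.26 | $29.83 | $1,371.66 | $3,631.43
4 | $3,631.43 | $21.78 | $1,744.09 | $1,909.12
5 | $1,909.12 | $11.45 | $1,920.57 | $0.00
Total interest: $39.14 + $35.62 + $29.83 + $21.78 + $11.45 = $137.82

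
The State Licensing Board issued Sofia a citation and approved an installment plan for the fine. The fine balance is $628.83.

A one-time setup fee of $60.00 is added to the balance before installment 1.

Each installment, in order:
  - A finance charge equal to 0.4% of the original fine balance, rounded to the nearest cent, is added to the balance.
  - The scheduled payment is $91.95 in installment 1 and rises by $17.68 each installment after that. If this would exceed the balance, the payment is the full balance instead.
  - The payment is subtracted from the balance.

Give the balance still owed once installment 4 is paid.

$225.03

Installment 1: opening $688.83; interest $2.52 → $691.35; payment $91.95; balance $599.40
Installment 2: opening $599.40; interest $2.52 → $601.92; payment $109.63; balance $492.29
Installment 3: opening $492.29; interest $2.52 → $494.81; payment $127.31; balance $367.50
Installment 4: opening $367.50; interest $2.52 → $370.02; payment $144.99; balance $225.03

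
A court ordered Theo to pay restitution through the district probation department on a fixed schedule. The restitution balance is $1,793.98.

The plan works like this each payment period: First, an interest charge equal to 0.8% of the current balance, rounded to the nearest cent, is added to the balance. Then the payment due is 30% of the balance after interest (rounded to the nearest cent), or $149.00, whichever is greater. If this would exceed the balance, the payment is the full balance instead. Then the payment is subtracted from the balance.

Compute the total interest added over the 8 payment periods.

Payment period 1: opening $1,793.98; interest $14.35 → $1,808.33; payment $542.50; balance $1,265.83
Payment period 2: opening $1,265.83; interest $10.13 → $1,275.96; payment $382.79; balance $893.17
Payment period 3: opening $893.17; interest $7.15 → $900.32; payment $270.10; balance $630.22
Payment period 4: opening $630.22; interest $5.04 → $635.26; payment $190.58; balance $444.68
Payment period 5: opening $444.68; interest $3.56 → $448.24; payment $149.00; balance $299.24
Payment period 6: opening $299.24; interest $2.39 → $301.63; payment $149.00; balance $152.63
Payment period 7: opening $152.63; interest $1.22 → $153.85; payment $149.00; balance $4.85
Payment period 8: opening $4.85; interest $0.04 → $4.89; payment $4.89; balance $0.00
Total interest: $14.35 + $10.13 + $7.15 + $5.04 + $3.56 + $2.39 + $1.22 + $0.04 = $43.88

$43.88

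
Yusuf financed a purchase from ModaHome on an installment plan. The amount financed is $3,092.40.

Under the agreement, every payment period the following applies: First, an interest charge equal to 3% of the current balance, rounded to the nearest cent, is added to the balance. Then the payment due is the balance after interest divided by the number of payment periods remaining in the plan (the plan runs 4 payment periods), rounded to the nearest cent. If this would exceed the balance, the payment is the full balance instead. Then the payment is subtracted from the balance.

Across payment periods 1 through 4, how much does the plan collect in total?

$3,331.39

Payment period 1: opening $3,092.40; interest $92.77 → $3,185.17; payment $796.29; balance $2,388.88
Payment period 2: opening $2,388.88; interest $71.67 → $2,460.55; payment $820.18; balance $1,640.37
Payment period 3: opening $1,640.37; interest $49.21 → $1,689.58; payment $844.79; balance $844.79
Payment period 4: opening $844.79; interest $25.34 → $870.13; payment $870.13; balance $0.00
Total paid: $3,331.39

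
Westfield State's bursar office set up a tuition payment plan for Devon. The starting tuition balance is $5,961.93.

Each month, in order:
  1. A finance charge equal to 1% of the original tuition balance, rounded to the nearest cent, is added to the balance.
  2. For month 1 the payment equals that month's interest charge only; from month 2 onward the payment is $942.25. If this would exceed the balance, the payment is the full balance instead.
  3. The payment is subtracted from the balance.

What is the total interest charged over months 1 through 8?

Month 1: opening $5,961.93; interest $59.62 → $6,021.55; payment $59.62; balance $5,961.93
Month 2: opening $5,961.93; interest $59.62 → $6,021.55; payment $942.25; balance $5,079.30
Month 3: opening $5,079.30; interest $59.62 → $5,138.92; payment $942.25; balance $4,196.67
Month 4: opening $4,196.67; interest $59.62 → $4,256.29; payment $942.25; balance $3,314.04
Month 5: opening $3,314.04; interest $59.62 → $3,373.66; payment $942.25; balance $2,431.41
Month 6: opening $2,431.41; interest $59.62 → $2,491.03; payment $942.25; balance $1,548.78
Month 7: opening $1,548.78; interest $59.62 → $1,608.40; payment $942.25; balance $666.15
Month 8: opening $666.15; interest $59.62 → $725.77; payment $725.77; balance $0.00
Total interest: $59.62 + $59.62 + $59.62 + $59.62 + $59.62 + $59.62 + $59.62 + $59.62 = $476.96

$476.96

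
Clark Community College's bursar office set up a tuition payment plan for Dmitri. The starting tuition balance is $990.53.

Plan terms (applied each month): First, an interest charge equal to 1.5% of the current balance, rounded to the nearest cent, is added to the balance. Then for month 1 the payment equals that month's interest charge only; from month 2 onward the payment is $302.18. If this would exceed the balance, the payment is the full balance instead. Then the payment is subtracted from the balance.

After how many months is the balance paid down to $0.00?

5

# | Opening | Interest | Payment | End bal
1 | $990.53 | $14.86 | $14.86 | $990.53
2 | $990.53 | $14.86 | $302.18 | $703.21
3 | $703.21 | $10.55 | $302.18 | $411.58
4 | $411.58 | $6.17 | $302.18 | $115.57
5 | $115.57 | $1.73 | $117.30 | $0.00
Balance reaches $0.00 in month 5.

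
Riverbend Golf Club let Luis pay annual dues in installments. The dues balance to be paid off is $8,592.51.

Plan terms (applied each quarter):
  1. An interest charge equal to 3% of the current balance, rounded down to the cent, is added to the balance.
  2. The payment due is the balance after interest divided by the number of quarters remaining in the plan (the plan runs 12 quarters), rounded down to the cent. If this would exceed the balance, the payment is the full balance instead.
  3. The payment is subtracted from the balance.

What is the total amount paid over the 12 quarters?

Quarter 1: $8,592.51 +$257.77 interest = $8,850.28; pay $737.52 → $8,112.76
Quarter 2: $8,112.76 +$243.38 interest = $8,356.14; pay $759.64 → $7,596.50
Quarter 3: $7,596.50 +$227.89 interest = $7,824.39; pay $782.43 → $7,041.96
Quarter 4: $7,041.96 +$211.25 interest = $7,253.21; pay $805.91 → $6,447.30
Quarter 5: $6,447.30 +$193.41 interest = $6,640.71; pay $830.08 → $5,810.63
Quarter 6: $5,810.63 +$174.31 interest = $5,984.94; pay $854.99 → $5,129.95
Quarter 7: $5,129.95 +$153.89 interest = $5,283.84; pay $880.64 → $4,403.20
Quarter 8: $4,403.20 +$132.09 interest = $4,535.29; pay $907.05 → $3,628.24
Quarter 9: $3,628.24 +$108.84 interest = $3,737.08; pay $934.27 → $2,802.81
Quarter 10: $2,802.81 +$84.08 interest = $2,886.89; pay $962.29 → $1,924.60
Quarter 11: $1,924.60 +$57.73 interest = $1,982.33; pay $991.16 → $991.17
Quarter 12: $991.17 +$29.73 interest = $1,020.90; pay $1,020.90 → $0.00
Total paid: $10,466.88

$10,466.88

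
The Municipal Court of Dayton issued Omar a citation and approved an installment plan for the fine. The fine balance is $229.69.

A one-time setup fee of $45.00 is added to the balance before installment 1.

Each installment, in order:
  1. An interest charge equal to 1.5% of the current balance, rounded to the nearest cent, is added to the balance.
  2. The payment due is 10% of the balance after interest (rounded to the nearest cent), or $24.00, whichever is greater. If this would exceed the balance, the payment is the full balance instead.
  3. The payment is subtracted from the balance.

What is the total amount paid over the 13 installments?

$302.66

Installment 1: opening $274.69; interest $4.12 → $278.81; payment $27.88; balance $250.93
Installment 2: opening $250.93; interest $3.76 → $254.69; payment $25.47; balance $229.22
Installment 3: opening $229.22; interest $3.44 → $232.66; payment $24.00; balance $208.66
Installment 4: opening $208.66; interest $3.13 → $211.79; payment $24.00; balance $187.79
Installment 5: opening $187.79; interest $2.82 → $190.61; payment $24.00; balance $166.61
Installment 6: opening $166.61; interest $2.50 → $169.11; payment $24.00; balance $145.11
Installment 7: opening $145.11; interest $2.18 → $147.29; payment $24.00; balance $123.29
Installment 8: opening $123.29; interest $1.85 → $125.14; payment $24.00; balance $101.14
Installment 9: opening $101.14; interest $1.52 → $102.66; payment $24.00; balance $78.66
Installment 10: opening $78.66; interest $1.18 → $79.84; payment $24.00; balance $55.84
Installment 11: opening $55.84; interest $0.84 → $56.68; payment $24.00; balance $32.68
Installment 12: opening $32.68; interest $0.49 → $33.17; payment $24.00; balance $9.17
Installment 13: opening $9.17; interest $0.14 → $9.31; payment $9.31; balance $0.00
Total paid: $302.66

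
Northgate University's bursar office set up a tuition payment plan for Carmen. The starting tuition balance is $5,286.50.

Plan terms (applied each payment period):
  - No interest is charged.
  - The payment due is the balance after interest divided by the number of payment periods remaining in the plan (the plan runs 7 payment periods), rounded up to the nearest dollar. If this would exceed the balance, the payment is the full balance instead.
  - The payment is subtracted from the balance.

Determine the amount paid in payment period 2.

$756.00

Payment period 1: opening $5,286.50; payment $756.00; balance $4,530.50
Payment period 2: opening $4,530.50; payment $756.00; balance $3,774.50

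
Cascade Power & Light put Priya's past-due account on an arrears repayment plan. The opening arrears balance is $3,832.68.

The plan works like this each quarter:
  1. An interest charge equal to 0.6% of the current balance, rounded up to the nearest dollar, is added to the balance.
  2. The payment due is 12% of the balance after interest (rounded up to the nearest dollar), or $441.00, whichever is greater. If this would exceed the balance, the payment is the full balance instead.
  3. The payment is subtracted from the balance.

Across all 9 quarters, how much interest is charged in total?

Quarter 1: opening $3,832.68; interest $23.00 → $3,855.68; payment $463.00; balance $3,392.68
Quarter 2: opening $3,392.68; interest $21.00 → $3,413.68; payment $441.00; balance $2,972.68
Quarter 3: opening $2,972.68; interest $18.00 → $2,990.68; payment $441.00; balance $2,549.68
Quarter 4: opening $2,549.68; interest $16.00 → $2,565.68; payment $441.00; balance $2,124.68
Quarter 5: opening $2,124.68; interest $13.00 → $2,137.68; payment $441.00; balance $1,696.68
Quarter 6: opening $1,696.68; interest $11.00 → $1,707.68; payment $441.00; balance $1,266.68
Quarter 7: opening $1,266.68; interest $8.00 → $1,274.68; payment $441.00; balance $833.68
Quarter 8: opening $833.68; interest $6.00 → $839.68; payment $441.00; balance $398.68
Quarter 9: opening $398.68; interest $3.00 → $401.68; payment $401.68; balance $0.00
Total interest: $23.00 + $21.00 + $18.00 + $16.00 + $13.00 + $11.00 + $8.00 + $6.00 + $3.00 = $119.00

$119.00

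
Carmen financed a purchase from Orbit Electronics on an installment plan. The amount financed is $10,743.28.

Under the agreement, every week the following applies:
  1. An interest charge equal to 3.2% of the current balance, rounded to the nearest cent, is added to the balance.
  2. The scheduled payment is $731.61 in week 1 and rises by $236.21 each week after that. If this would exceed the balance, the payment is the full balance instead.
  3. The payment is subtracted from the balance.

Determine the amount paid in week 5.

# | Opening | Interest | Payment | End bal
1 | $10,743.28 | $343.78 | $731.61 | $10,355.45
2 | $10,355.45 | $331.37 | $967.82 | $9,719.00
3 | $9,719.00 | $311.01 | $1,204.03 | $8,825.98
4 | $8,825.98 | $282.43 | $1,440.24 | $7,668.17
5 | $7,668.17 | $245.38 | $1,676.45 | $6,237.10

$1,676.45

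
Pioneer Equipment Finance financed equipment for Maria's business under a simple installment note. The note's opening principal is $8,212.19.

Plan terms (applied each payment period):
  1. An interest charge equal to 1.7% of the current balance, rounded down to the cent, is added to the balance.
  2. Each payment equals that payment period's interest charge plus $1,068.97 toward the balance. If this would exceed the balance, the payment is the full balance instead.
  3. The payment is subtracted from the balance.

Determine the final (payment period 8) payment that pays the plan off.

$741.79

Payment period 1: opening $8,212.19; interest $139.60 → $8,351.79; payment $1,208.57; balance $7,143.22
Payment period 2: opening $7,143.22; interest $121.43 → $7,264.65; payment $1,190.40; balance $6,074.25
Payment period 3: opening $6,074.25; interest $103.26 → $6,177.51; payment $1,172.23; balance $5,005.28
Payment period 4: opening $5,005.28; interest $85.08 → $5,090.36; payment $1,154.05; balance $3,936.31
Payment period 5: opening $3,936.31; interest $66.91 → $4,003.22; payment $1,135.88; balance $2,867.34
Payment period 6: opening $2,867.34; interest $48.74 → $2,916.08; payment $1,117.71; balance $1,798.37
Payment period 7: opening $1,798.37; interest $30.57 → $1,828.94; payment $1,099.54; balance $729.40
Payment period 8: opening $729.40; interest $12.39 → $741.79; payment $741.79; balance $0.00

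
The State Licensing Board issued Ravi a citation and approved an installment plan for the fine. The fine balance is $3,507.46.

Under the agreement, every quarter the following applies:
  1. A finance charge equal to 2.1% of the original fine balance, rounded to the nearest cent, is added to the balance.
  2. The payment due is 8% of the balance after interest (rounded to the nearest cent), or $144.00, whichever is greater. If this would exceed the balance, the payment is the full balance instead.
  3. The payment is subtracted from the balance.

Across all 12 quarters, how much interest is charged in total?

$883.92

Quarter 1: $3,507.46 +$73.66 interest = $3,581.12; pay $286.49 → $3,294.63
Quarter 2: $3,294.63 +$73.66 interest = $3,368.29; pay $269.46 → $3,098.83
Quarter 3: $3,098.83 +$73.66 interest = $3,172.49; pay $253.80 → $2,918.69
Quarter 4: $2,918.69 +$73.66 interest = $2,992.35; pay $239.39 → $2,752.96
Quarter 5: $2,752.96 +$73.66 interest = $2,826.62; pay $226.13 → $2,600.49
Quarter 6: $2,600.49 +$73.66 interest = $2,674.15; pay $213.93 → $2,460.22
Quarter 7: $2,460.22 +$73.66 interest = $2,533.88; pay $202.71 → $2,331.17
Quarter 8: $2,331.17 +$73.66 interest = $2,404.83; pay $192.39 → $2,212.44
Quarter 9: $2,212.44 +$73.66 interest = $2,286.10; pay $182.89 → $2,103.21
Quarter 10: $2,103.21 +$73.66 interest = $2,176.87; pay $174.15 → $2,002.72
Quarter 11: $2,002.72 +$73.66 interest = $2,076.38; pay $166.11 → $1,910.27
Quarter 12: $1,910.27 +$73.66 interest = $1,983.93; pay $158.71 → $1,825.22
Total interest: $73.66 + $73.66 + $73.66 + $73.66 + $73.66 + $73.66 + $73.66 + $73.66 + $73.66 + $73.66 + $73.66 + $73.66 = $883.92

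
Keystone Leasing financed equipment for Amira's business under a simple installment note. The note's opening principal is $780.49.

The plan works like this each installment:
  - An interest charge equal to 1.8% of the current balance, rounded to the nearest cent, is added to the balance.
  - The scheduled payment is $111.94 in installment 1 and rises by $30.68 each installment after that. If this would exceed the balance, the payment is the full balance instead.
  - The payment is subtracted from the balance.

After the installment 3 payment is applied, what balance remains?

$388.91

# | Opening | Interest | Payment | End bal
1 | $780.49 | $14.05 | $111.94 | $682.60
2 | $682.60 | $12.29 | $142.62 | $552.27
3 | $552.27 | $9.94 | $173.30 | $388.91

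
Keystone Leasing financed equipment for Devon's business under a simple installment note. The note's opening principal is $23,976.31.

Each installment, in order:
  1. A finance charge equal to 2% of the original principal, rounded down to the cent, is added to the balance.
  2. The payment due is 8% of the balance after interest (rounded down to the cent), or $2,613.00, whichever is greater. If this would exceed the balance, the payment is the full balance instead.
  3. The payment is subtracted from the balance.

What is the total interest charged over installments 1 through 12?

$5,754.24

Installment 1: opening $23,976.31; interest $479.52 → $24,455.83; payment $2,613.00; balance $21,842.83
Installment 2: opening $21,842.83; interest $479.52 → $22,322.35; payment $2,613.00; balance $19,709.35
Installment 3: opening $19,709.35; interest $479.52 → $20,188.87; payment $2,613.00; balance $17,575.87
Installment 4: opening $17,575.87; interest $479.52 → $18,055.39; payment $2,613.00; balance $15,442.39
Installment 5: opening $15,442.39; interest $479.52 → $15,921.91; payment $2,613.00; balance $13,308.91
Installment 6: opening $13,308.91; interest $479.52 → $13,788.43; payment $2,613.00; balance $11,175.43
Installment 7: opening $11,175.43; interest $479.52 → $11,654.95; payment $2,613.00; balance $9,041.95
Installment 8: opening $9,041.95; interest $479.52 → $9,521.47; payment $2,613.00; balance $6,908.47
Installment 9: opening $6,908.47; interest $479.52 → $7,387.99; payment $2,613.00; balance $4,774.99
Installment 10: opening $4,774.99; interest $479.52 → $5,254.51; payment $2,613.00; balance $2,641.51
Installment 11: opening $2,641.51; interest $479.52 → $3,121.03; payment $2,613.00; balance $508.03
Installment 12: opening $508.03; interest $479.52 → $987.55; payment $987.55; balance $0.00
Total interest: $479.52 + $479.52 + $479.52 + $479.52 + $479.52 + $479.52 + $479.52 + $479.52 + $479.52 + $479.52 + $479.52 + $479.52 = $5,754.24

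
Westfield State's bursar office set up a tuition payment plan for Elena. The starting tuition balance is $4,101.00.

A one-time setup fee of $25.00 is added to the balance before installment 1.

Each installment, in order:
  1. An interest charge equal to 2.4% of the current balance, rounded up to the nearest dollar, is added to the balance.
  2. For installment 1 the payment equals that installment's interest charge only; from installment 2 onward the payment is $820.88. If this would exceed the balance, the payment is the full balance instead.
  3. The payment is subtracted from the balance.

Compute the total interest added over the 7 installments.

$429.00

# | Opening | Interest | Payment | End bal
1 | $4,126.00 | $100.00 | $100.00 | $4,126.00
2 | $4,126.00 | $100.00 | $820.88 | $3,405.12
3 | $3,405.12 | $82.00 | $820.88 | $2,666.24
4 | $2,666.24 | $64.00 | $820.88 | $1,909.36
5 | $1,909.36 | $46.00 | $820.88 | $1,134.48
6 | $1,134.48 | $28.00 | $820.88 | $341.60
7 | $341.60 | $9.00 | $350.60 | $0.00
Total interest: $100.00 + $100.00 + $82.00 + $64.00 + $46.00 + $28.00 + $9.00 = $429.00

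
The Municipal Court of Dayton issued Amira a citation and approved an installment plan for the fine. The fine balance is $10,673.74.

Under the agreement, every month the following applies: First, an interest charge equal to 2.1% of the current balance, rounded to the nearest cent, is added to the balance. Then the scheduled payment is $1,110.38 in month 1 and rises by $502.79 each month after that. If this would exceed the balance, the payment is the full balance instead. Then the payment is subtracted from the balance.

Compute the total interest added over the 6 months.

$843.27

Month 1: $10,673.74 +$224.15 interest = $10,897.89; pay $1,110.38 → $9,787.51
Month 2: $9,787.51 +$205.54 interest = $9,993.05; pay $1,613.17 → $8,379.88
Month 3: $8,379.88 +$175.98 interest = $8,555.86; pay $2,115.96 → $6,439.90
Month 4: $6,439.90 +$135.24 interest = $6,575.14; pay $2,618.75 → $3,956.39
Month 5: $3,956.39 +$83.08 interest = $4,039.47; pay $3,121.54 → $917.93
Month 6: $917.93 +$19.28 interest = $937.21; pay $937.21 → $0.00
Total interest: $224.15 + $205.54 + $175.98 + $135.24 + $83.08 + $19.28 = $843.27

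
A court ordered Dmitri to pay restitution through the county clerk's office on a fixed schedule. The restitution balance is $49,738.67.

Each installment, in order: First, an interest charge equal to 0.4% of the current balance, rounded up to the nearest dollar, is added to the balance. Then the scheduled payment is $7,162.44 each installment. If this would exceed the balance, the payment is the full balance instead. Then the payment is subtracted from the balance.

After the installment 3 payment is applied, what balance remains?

Installment 1: $49,738.67 +$199.00 interest = $49,937.67; pay $7,162.44 → $42,775.23
Installment 2: $42,775.23 +$172.00 interest = $42,947.23; pay $7,162.44 → $35,784.79
Installment 3: $35,784.79 +$144.00 interest = $35,928.79; pay $7,162.44 → $28,766.35

$28,766.35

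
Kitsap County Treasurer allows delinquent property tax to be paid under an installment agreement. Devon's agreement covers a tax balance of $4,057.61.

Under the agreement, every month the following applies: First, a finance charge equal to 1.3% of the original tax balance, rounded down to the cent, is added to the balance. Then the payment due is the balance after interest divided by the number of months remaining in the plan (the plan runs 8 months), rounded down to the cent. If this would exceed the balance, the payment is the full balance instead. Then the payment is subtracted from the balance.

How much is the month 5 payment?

$553.85

Month 1: $4,057.61 +$52.74 interest = $4,110.35; pay $513.79 → $3,596.56
Month 2: $3,596.56 +$52.74 interest = $3,649.30; pay $521.32 → $3,127.98
Month 3: $3,127.98 +$52.74 interest = $3,180.72; pay $530.12 → $2,650.60
Month 4: $2,650.60 +$52.74 interest = $2,703.34; pay $540.66 → $2,162.68
Month 5: $2,162.68 +$52.74 interest = $2,215.42; pay $553.85 → $1,661.57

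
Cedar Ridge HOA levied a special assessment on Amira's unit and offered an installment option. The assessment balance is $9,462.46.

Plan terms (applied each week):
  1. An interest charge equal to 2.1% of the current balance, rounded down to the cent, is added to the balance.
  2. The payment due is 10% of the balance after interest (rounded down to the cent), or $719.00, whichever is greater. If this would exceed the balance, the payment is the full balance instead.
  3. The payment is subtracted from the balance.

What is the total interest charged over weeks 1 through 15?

$1,551.01

Week 1: $9,462.46 +$198.71 interest = $9,661.17; pay $966.11 → $8,695.06
Week 2: $8,695.06 +$182.59 interest = $8,877.65; pay $887.76 → $7,989.89
Week 3: $7,989.89 +$167.78 interest = $8,157.67; pay $815.76 → $7,341.91
Week 4: $7,341.91 +$154.18 interest = $7,496.09; pay $749.60 → $6,746.49
Week 5: $6,746.49 +$141.67 interest = $6,888.16; pay $719.00 → $6,169.16
Week 6: $6,169.16 +$129.55 interest = $6,298.71; pay $719.00 → $5,579.71
Week 7: $5,579.71 +$117.17 interest = $5,696.88; pay $719.00 → $4,977.88
Week 8: $4,977.88 +$104.53 interest = $5,082.41; pay $719.00 → $4,363.41
Week 9: $4,363.41 +$91.63 interest = $4,455.04; pay $719.00 → $3,736.04
Week 10: $3,736.04 +$78.45 interest = $3,814.49; pay $719.00 → $3,095.49
Week 11: $3,095.49 +$65.00 interest = $3,160.49; pay $719.00 → $2,441.49
Week 12: $2,441.49 +$51.27 interest = $2,492.76; pay $719.00 → $1,773.76
Week 13: $1,773.76 +$37.24 interest = $1,811.00; pay $719.00 → $1,092.00
Week 14: $1,092.00 +$22.93 interest = $1,114.93; pay $719.00 → $395.93
Week 15: $395.93 +$8.31 interest = $404.24; pay $404.24 → $0.00
Total interest: $198.71 + $182.59 + $167.78 + $154.18 + $141.67 + $129.55 + $117.17 + $104.53 + $91.63 + $78.45 + $65.00 + $51.27 + $37.24 + $22.93 + $8.31 = $1,551.01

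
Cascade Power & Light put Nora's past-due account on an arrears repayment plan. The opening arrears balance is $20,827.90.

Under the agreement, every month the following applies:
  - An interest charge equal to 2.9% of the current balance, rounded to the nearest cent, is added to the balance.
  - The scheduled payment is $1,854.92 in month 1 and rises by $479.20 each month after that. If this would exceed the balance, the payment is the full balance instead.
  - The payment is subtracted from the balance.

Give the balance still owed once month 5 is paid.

$9,266.91

Month 1: opening $20,827.90; interest $604.01 → $21,431.91; payment $1,854.92; balance $19,576.99
Month 2: opening $19,576.99; interest $567.73 → $20,144.72; payment $2,334.12; balance $17,810.60
Month 3: opening $17,810.60; interest $516.51 → $18,327.11; payment $2,813.32; balance $15,513.79
Month 4: opening $15,513.79; interest $449.90 → $15,963.69; payment $3,292.52; balance $12,671.17
Month 5: opening $12,671.17; interest $367.46 → $13,038.63; payment $3,771.72; balance $9,266.91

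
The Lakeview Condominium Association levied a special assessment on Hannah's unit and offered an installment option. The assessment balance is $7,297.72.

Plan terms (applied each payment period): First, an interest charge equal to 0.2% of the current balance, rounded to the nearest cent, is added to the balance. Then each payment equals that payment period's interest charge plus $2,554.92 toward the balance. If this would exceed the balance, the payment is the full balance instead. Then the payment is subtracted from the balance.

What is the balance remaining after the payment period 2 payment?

$2,187.88

Payment period 1: opening $7,297.72; interest $14.60 → $7,312.32; payment $2,569.52; balance $4,742.80
Payment period 2: opening $4,742.80; interest $9.49 → $4,752.29; payment $2,564.41; balance $2,187.88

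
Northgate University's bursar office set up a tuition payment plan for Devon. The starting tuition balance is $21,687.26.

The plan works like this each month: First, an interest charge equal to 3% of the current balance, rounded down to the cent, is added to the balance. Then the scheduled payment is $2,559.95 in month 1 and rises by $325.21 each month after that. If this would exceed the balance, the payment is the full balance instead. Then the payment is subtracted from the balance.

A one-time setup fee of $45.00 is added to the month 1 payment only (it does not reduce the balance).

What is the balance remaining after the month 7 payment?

$0.00

Month 1: $21,687.26 +$650.61 interest = $22,337.87; pay $2,559.95 (+ $45.00 fee) → $19,777.92
Month 2: $19,777.92 +$593.33 interest = $20,371.25; pay $2,885.16 → $17,486.09
Month 3: $17,486.09 +$524.58 interest = $18,010.67; pay $3,210.37 → $14,800.30
Month 4: $14,800.30 +$444.00 interest = $15,244.30; pay $3,535.58 → $11,708.72
Month 5: $11,708.72 +$351.26 interest = $12,059.98; pay $3,860.79 → $8,199.19
Month 6: $8,199.19 +$245.97 interest = $8,445.16; pay $4,186.00 → $4,259.16
Month 7: $4,259.16 +$127.77 interest = $4,386.93; pay $4,386.93 → $0.00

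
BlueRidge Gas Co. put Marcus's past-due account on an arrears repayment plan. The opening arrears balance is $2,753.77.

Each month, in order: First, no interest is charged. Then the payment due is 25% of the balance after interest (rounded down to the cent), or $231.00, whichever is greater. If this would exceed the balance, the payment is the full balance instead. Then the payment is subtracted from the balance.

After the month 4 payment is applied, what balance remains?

Month 1: opening $2,753.77; payment $688.44; balance $2,065.33
Month 2: opening $2,065.33; payment $516.33; balance $1,549.00
Month 3: opening $1,549.00; payment $387.25; balance $1,161.75
Month 4: opening $1,161.75; payment $290.43; balance $871.32

$871.32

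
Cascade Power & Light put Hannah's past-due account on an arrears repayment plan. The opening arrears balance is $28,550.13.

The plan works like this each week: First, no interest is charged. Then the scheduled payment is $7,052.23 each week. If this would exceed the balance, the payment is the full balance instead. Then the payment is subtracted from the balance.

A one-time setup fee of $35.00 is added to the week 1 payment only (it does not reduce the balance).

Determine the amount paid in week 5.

Week 1: opening $28,550.13; payment $7,052.23 (+ $35.00 fee); balance $21,497.90
Week 2: opening $21,497.90; payment $7,052.23; balance $14,445.67
Week 3: opening $14,445.67; payment $7,052.23; balance $7,393.44
Week 4: opening $7,393.44; payment $7,052.23; balance $341.21
Week 5: opening $341.21; payment $341.21; balance $0.00

$341.21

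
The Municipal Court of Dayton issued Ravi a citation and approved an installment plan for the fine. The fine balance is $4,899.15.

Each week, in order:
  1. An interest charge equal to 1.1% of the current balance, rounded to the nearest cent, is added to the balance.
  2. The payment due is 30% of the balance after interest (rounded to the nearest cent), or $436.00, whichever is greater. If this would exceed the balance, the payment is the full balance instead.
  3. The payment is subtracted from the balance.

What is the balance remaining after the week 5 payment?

Week 1: $4,899.15 +$53.89 interest = $4,953.04; pay $1,485.91 → $3,467.13
Week 2: $3,467.13 +$38.14 interest = $3,505.27; pay $1,051.58 → $2,453.69
Week 3: $2,453.69 +$26.99 interest = $2,480.68; pay $744.20 → $1,736.48
Week 4: $1,736.48 +$19.10 interest = $1,755.58; pay $526.67 → $1,228.91
Week 5: $1,228.91 +$13.52 interest = $1,242.43; pay $436.00 → $806.43

$806.43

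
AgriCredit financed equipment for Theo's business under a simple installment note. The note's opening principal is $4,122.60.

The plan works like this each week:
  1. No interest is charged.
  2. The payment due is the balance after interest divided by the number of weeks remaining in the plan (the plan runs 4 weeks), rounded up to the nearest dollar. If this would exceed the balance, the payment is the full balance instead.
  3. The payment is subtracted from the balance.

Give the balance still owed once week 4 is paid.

# | Opening | Payment | End bal
1 | $4,122.60 | $1,031.00 | $3,091.60
2 | $3,091.60 | $1,031.00 | $2,060.60
3 | $2,060.60 | $1,031.00 | $1,029.60
4 | $1,029.60 | $1,029.60 | $0.00

$0.00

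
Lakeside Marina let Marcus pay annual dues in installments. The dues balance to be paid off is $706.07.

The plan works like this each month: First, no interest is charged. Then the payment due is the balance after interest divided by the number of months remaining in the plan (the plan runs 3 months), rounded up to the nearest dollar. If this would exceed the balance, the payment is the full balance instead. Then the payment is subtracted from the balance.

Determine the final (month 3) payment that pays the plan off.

$234.07

Month 1: opening $706.07; payment $236.00; balance $470.07
Month 2: opening $470.07; payment $236.00; balance $234.07
Month 3: opening $234.07; payment $234.07; balance $0.00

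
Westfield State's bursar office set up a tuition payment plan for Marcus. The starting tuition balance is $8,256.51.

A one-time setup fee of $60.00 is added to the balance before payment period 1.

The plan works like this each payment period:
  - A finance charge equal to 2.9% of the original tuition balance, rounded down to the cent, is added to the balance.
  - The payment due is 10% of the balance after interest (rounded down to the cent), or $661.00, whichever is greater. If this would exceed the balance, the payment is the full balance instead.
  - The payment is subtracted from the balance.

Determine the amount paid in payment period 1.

Payment period 1: opening $8,316.51; interest $239.43 → $8,555.94; payment $855.59; balance $7,700.35

$855.59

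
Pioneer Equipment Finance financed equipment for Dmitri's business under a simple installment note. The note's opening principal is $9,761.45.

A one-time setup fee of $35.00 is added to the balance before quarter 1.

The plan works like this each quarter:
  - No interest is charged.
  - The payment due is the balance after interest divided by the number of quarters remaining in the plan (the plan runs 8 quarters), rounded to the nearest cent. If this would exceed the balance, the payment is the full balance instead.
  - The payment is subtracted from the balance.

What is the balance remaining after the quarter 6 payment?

$2,449.11

# | Opening | Payment | End bal
1 | $9,796.45 | $1,224.56 | $8,571.89
2 | $8,571.89 | $1,224.56 | $7,347.33
3 | $7,347.33 | $1,224.56 | $6,122.77
4 | $6,122.77 | $1,224.55 | $4,898.22
5 | $4,898.22 | $1,224.56 | $3,673.66
6 | $3,673.66 | $1,224.55 | $2,449.11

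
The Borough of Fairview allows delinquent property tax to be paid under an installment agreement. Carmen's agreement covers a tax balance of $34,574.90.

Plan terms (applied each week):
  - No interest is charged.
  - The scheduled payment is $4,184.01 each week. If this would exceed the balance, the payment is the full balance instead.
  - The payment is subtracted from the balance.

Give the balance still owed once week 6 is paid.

Week 1: $34,574.90 − $4,184.01 → $30,390.89
Week 2: $30,390.89 − $4,184.01 → $26,206.88
Week 3: $26,206.88 − $4,184.01 → $22,022.87
Week 4: $22,022.87 − $4,184.01 → $17,838.86
Week 5: $17,838.86 − $4,184.01 → $13,654.85
Week 6: $13,654.85 − $4,184.01 → $9,470.84

$9,470.84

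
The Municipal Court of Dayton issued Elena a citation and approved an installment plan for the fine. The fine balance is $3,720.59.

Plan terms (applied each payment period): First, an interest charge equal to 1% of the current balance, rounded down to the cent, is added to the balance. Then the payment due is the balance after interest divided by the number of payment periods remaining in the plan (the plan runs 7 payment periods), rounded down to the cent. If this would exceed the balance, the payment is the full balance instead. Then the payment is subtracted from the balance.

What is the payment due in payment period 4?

Payment period 1: opening $3,720.59; interest $37.20 → $3,757.79; payment $536.82; balance $3,220.97
Payment period 2: opening $3,220.97; interest $32.20 → $3,253.17; payment $542.19; balance $2,710.98
Payment period 3: opening $2,710.98; interest $27.10 → $2,738.08; payment $547.61; balance $2,190.47
Payment period 4: opening $2,190.47; interest $21.90 → $2,212.37; payment $553.09; balance $1,659.28

$553.09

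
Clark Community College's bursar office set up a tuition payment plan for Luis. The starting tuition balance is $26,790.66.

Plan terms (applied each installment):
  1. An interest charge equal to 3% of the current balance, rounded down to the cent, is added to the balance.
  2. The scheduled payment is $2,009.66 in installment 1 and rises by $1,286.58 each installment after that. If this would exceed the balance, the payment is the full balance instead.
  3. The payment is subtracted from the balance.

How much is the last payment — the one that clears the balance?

$7,344.45

Installment 1: opening $26,790.66; interest $803.71 → $27,594.37; payment $2,009.66; balance $25,584.71
Installment 2: opening $25,584.71; interest $767.54 → $26,352.25; payment $3,296.24; balance $23,056.01
Installment 3: opening $23,056.01; interest $691.68 → $23,747.69; payment $4,582.82; balance $19,164.87
Installment 4: opening $19,164.87; interest $574.94 → $19,739.81; payment $5,869.40; balance $13,870.41
Installment 5: opening $13,870.41; interest $416.11 → $14,286.52; payment $7,155.98; balance $7,130.54
Installment 6: opening $7,130.54; interest $213.91 → $7,344.45; payment $7,344.45; balance $0.00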